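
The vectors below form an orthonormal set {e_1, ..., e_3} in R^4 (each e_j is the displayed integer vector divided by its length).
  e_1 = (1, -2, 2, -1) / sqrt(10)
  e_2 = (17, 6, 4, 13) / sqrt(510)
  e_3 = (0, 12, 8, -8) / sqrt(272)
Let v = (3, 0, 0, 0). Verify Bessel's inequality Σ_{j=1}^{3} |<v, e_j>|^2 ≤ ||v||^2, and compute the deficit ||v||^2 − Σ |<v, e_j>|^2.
Σ |<v, e_j>|^2 = 6; ||v||^2 = 9; deficit = 3

Write each e_j = u_j / sqrt(<u_j, u_j>) where u_j is the displayed integer vector. Then <v, e_j> = <v, u_j> / sqrt(<u_j, u_j>), so |<v, e_j>|^2 = <v, u_j>^2 / <u_j, u_j>.
Coefficients: <v, e_1> = 3/sqrt(10), <v, e_2> = 51/sqrt(510), <v, e_3> = 0/sqrt(272).
Square and sum: Σ |<v, e_j>|^2 = 6.
Compute ||v||^2 = v·v = 9.
Deficit = 9 − 6 = 3 ≥ 0, confirming Bessel's inequality. (The deficit equals ||v − Σ <v,e_j> e_j||^2, the squared distance from v to span{e_j}.)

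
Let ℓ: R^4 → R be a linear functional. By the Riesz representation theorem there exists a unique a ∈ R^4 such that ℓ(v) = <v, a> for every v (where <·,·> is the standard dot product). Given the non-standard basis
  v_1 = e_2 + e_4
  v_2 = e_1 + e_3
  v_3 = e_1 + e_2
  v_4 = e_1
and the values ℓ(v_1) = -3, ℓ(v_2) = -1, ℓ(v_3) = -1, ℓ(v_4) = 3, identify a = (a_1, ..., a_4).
a = (3, -4, -4, 1)

Write a = (a_1, ..., a_4) in the standard basis. For each basis vector v_i, ℓ(v_i) = <v_i, a> is a linear equation in the a_j's. Collect the n equations into a matrix system V a = ℓ, where row i of V is v_i (expressed in the standard basis). Since V is invertible (lower-triangular with 1s on the diagonal, up to permutation), solve by back-substitution:
  V =
[[0, 1, 0, 1],
 [1, 0, 1, 0],
 [1, 1, 0, 0],
 [1, 0, 0, 0]]
  V a = (-3, -1, -1, 3)
Solving gives a = (3, -4, -4, 1).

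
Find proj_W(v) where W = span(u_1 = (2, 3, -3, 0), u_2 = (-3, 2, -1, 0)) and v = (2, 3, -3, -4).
proj_W(v) = (2, 3, -3, 0)

Set up U = [u_1 | ... | u_2] ∈ R^(4×2). The projector onto W = col(U) is P = U (U^T U)^(-1) U^T.
Compute U^T U =
  [22, 3]
  [3, 14],
and U^T v = (22, 3).
Solve U^T U · c = U^T v for the coefficients: c = (1, 0). The projection is proj_W(v) = U c.
Check: (v - proj_W(v)) · u_1 = 0  (should be 0).
Check: (v - proj_W(v)) · u_2 = 0  (should be 0).
Result: proj_W(v) = (2, 3, -3, 0).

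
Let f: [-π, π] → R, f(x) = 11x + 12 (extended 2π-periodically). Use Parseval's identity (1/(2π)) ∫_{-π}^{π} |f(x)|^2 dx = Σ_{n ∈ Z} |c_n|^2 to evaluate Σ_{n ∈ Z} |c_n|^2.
Σ |c_n|^2 = 121π^2/3 + 144

Expand and integrate term by term over [-π, π]:
  ∫ (11x)^2 dx = 121·(2π^3/3); ∫ 2·11·(12)·x dx = 0 (odd integrand); ∫ 12^2 dx = 144·2π.
So (1/(2π)) ∫_{-π}^{π} (11x + 12)^2 dx = 121π^2/3 + 144 = 121π^2/3 + 144.
Parseval ⇒ Σ |c_n|^2 = 121π^2/3 + 144.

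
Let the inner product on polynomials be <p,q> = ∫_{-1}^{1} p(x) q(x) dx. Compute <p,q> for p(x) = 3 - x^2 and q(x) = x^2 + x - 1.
<p,q> = -56/15

Expand the product: p(x)·q(x) = -x^4 - x^3 + 4*x^2 + 3*x - 3.
∫_{-1}^{1} of each monomial x^k gives [2/(k+1) if k even, 0 if k odd]. Integrating term-by-term (or equivalently evaluating the antiderivative F(x) = -x^5/5 - x^4/4 + 4*x^3/3 + 3*x^2/2 - 3*x at the endpoints):
  F(1) − F(−1) = -37/60 − (187/60) = -56/15.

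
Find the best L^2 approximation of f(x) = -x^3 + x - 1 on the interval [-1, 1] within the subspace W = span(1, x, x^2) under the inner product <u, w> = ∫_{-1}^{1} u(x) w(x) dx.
g(x) = 2*x/5 - 1

The best approximation g ∈ W is the orthogonal projection of f onto W. Writing g = a_0 + a_1 x + a_2 x^2, the coefficients solve the normal equations G · a = b where
  G_{ij} = <φ_i, φ_j> and b_i = <f, φ_i>, with φ_0 = 1, φ_1 = x, φ_2 = x^2.
G =
  [2, 0, 2/3]
  [0, 2/3, 0]
  [2/3, 0, 2/5],
b = (-2, 4/15, -2/3).
Solving gives a_0 = -1, a_1 = 2/5, a_2 = 0, so
  g(x) = 2*x/5 - 1.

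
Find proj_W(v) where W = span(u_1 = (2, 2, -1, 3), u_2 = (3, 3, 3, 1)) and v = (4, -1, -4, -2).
proj_W(v) = (-7/36, -7/36, -293/180, 21/20)

Set up U = [u_1 | ... | u_2] ∈ R^(4×2). The projector onto W = col(U) is P = U (U^T U)^(-1) U^T.
Compute U^T U =
  [18, 12]
  [12, 28],
and U^T v = (4, -5).
Solve U^T U · c = U^T v for the coefficients: c = (43/90, -23/60). The projection is proj_W(v) = U c.
Check: (v - proj_W(v)) · u_1 = 0  (should be 0).
Check: (v - proj_W(v)) · u_2 = 0  (should be 0).
Result: proj_W(v) = (-7/36, -7/36, -293/180, 21/20).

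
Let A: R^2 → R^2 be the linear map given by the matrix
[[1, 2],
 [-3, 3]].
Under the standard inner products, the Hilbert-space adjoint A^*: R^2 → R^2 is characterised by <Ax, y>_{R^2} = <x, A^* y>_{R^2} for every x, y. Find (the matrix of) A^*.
A^* = A^T =
[[1, -3],
 [2, 3]]

For real matrices with standard dot products, the defining identity <Ax, y> = <x, A^* y> gives (Ax)^T y = x^T (A^*) y, i.e. x^T A^T y = x^T (A^*) y. Since this holds for all x, y, we must have A^* = A^T. Therefore
A^* =
[[1, -3],
 [2, 3]].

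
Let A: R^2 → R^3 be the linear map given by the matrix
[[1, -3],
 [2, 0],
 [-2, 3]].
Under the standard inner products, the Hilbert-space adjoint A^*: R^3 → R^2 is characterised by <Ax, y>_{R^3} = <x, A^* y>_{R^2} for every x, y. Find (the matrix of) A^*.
A^* = A^T =
[[1, 2, -2],
 [-3, 0, 3]]

For real matrices with standard dot products, the defining identity <Ax, y> = <x, A^* y> gives (Ax)^T y = x^T (A^*) y, i.e. x^T A^T y = x^T (A^*) y. Since this holds for all x, y, we must have A^* = A^T. Therefore
A^* =
[[1, 2, -2],
 [-3, 0, 3]].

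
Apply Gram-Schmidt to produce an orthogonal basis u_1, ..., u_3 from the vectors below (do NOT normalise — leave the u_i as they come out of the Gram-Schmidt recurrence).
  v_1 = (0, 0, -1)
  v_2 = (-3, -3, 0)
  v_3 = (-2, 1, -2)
Orthogonal basis:
  u_1 = (0, 0, -1)
  u_2 = (-3, -3, 0)
  u_3 = (-3/2, 3/2, 0)

Apply the Gram-Schmidt recurrence
  u_1 = v_1
  u_i = v_i − Σ_{j<i} ((v_i · u_j) / (u_j · u_j)) · u_j.

Step by step this gives:
  u_1 = (0, 0, -1)
  u_2 = (-3, -3, 0)
  u_3 = (-3/2, 3/2, 0)

Orthogonality check:
  u_2 · u_1 = 0 (should be 0)
  u_3 · u_1 = 0 (should be 0)
  u_3 · u_2 = 0 (should be 0)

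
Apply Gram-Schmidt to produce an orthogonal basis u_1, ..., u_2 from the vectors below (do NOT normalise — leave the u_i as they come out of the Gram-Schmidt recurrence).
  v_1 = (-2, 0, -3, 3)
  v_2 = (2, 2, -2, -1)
Orthogonal basis:
  u_1 = (-2, 0, -3, 3)
  u_2 = (21/11, 2, -47/22, -19/22)

Apply the Gram-Schmidt recurrence
  u_1 = v_1
  u_i = v_i − Σ_{j<i} ((v_i · u_j) / (u_j · u_j)) · u_j.

Step by step this gives:
  u_1 = (-2, 0, -3, 3)
  u_2 = (21/11, 2, -47/22, -19/22)

Orthogonality check:
  u_2 · u_1 = 0 (should be 0)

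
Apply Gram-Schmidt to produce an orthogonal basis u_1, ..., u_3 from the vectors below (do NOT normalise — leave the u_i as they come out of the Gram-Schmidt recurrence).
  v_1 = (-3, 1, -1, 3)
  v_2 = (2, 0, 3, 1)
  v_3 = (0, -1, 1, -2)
Orthogonal basis:
  u_1 = (-3, 1, -1, 3)
  u_2 = (11/10, 3/10, 27/10, 19/10)
  u_3 = (-131/122, -69/122, 111/122, -71/122)

Apply the Gram-Schmidt recurrence
  u_1 = v_1
  u_i = v_i − Σ_{j<i} ((v_i · u_j) / (u_j · u_j)) · u_j.

Step by step this gives:
  u_1 = (-3, 1, -1, 3)
  u_2 = (11/10, 3/10, 27/10, 19/10)
  u_3 = (-131/122, -69/122, 111/122, -71/122)

Orthogonality check:
  u_2 · u_1 = 0 (should be 0)
  u_3 · u_1 = 0 (should be 0)
  u_3 · u_2 = 0 (should be 0)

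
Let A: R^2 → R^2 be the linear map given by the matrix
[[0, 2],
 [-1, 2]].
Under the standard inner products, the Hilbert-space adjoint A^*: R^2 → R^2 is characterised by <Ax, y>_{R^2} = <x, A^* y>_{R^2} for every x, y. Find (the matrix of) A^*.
A^* = A^T =
[[0, -1],
 [2, 2]]

For real matrices with standard dot products, the defining identity <Ax, y> = <x, A^* y> gives (Ax)^T y = x^T (A^*) y, i.e. x^T A^T y = x^T (A^*) y. Since this holds for all x, y, we must have A^* = A^T. Therefore
A^* =
[[0, -1],
 [2, 2]].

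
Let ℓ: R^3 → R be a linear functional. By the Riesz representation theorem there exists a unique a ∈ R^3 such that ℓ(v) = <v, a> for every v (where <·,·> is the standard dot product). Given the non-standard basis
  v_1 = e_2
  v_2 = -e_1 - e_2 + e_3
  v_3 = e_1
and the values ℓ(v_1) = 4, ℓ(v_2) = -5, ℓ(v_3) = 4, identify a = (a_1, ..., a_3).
a = (4, 4, 3)

Write a = (a_1, ..., a_3) in the standard basis. For each basis vector v_i, ℓ(v_i) = <v_i, a> is a linear equation in the a_j's. Collect the n equations into a matrix system V a = ℓ, where row i of V is v_i (expressed in the standard basis). Since V is invertible (lower-triangular with 1s on the diagonal, up to permutation), solve by back-substitution:
  V =
[[0, 1, 0],
 [-1, -1, 1],
 [1, 0, 0]]
  V a = (4, -5, 4)
Solving gives a = (4, 4, 3).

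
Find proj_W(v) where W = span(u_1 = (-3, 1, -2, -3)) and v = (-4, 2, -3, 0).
proj_W(v) = (-60/23, 20/23, -40/23, -60/23)

Set up U = [u_1 | ... | u_1] ∈ R^(4×1). The projector onto W = col(U) is P = U (U^T U)^(-1) U^T.
Compute U^T U =
  [23],
and U^T v = (20).
Solve U^T U · c = U^T v for the coefficients: c = (20/23). The projection is proj_W(v) = U c.
Check: (v - proj_W(v)) · u_1 = 0  (should be 0).
Result: proj_W(v) = (-60/23, 20/23, -40/23, -60/23).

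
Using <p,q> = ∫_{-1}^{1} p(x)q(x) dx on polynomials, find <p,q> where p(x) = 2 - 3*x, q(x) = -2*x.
<p,q> = 4

Expand the product: p(x)·q(x) = 6*x^2 - 4*x.
∫_{-1}^{1} of each monomial x^k gives [2/(k+1) if k even, 0 if k odd]. Integrating term-by-term (or equivalently evaluating the antiderivative F(x) = 2*x^3 - 2*x^2 at the endpoints):
  F(1) − F(−1) = 0 − (-4) = 4.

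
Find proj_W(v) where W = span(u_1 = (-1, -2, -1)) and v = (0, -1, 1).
proj_W(v) = (-1/6, -1/3, -1/6)

Set up U = [u_1 | ... | u_1] ∈ R^(3×1). The projector onto W = col(U) is P = U (U^T U)^(-1) U^T.
Compute U^T U =
  [6],
and U^T v = (1).
Solve U^T U · c = U^T v for the coefficients: c = (1/6). The projection is proj_W(v) = U c.
Check: (v - proj_W(v)) · u_1 = 0  (should be 0).
Result: proj_W(v) = (-1/6, -1/3, -1/6).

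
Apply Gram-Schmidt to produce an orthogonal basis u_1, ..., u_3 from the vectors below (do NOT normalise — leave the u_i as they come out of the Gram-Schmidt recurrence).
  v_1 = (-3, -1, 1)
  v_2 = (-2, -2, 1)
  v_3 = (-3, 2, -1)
Orthogonal basis:
  u_1 = (-3, -1, 1)
  u_2 = (5/11, -13/11, 2/11)
  u_3 = (-5/18, -5/18, -10/9)

Apply the Gram-Schmidt recurrence
  u_1 = v_1
  u_i = v_i − Σ_{j<i} ((v_i · u_j) / (u_j · u_j)) · u_j.

Step by step this gives:
  u_1 = (-3, -1, 1)
  u_2 = (5/11, -13/11, 2/11)
  u_3 = (-5/18, -5/18, -10/9)

Orthogonality check:
  u_2 · u_1 = 0 (should be 0)
  u_3 · u_1 = 0 (should be 0)
  u_3 · u_2 = 0 (should be 0)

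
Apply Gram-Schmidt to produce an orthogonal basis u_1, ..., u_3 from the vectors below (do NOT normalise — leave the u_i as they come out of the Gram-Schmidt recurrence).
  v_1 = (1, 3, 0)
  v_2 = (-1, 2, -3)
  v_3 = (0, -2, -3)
Orthogonal basis:
  u_1 = (1, 3, 0)
  u_2 = (-3/2, 1/2, -3)
  u_3 = (189/115, -63/115, -21/23)

Apply the Gram-Schmidt recurrence
  u_1 = v_1
  u_i = v_i − Σ_{j<i} ((v_i · u_j) / (u_j · u_j)) · u_j.

Step by step this gives:
  u_1 = (1, 3, 0)
  u_2 = (-3/2, 1/2, -3)
  u_3 = (189/115, -63/115, -21/23)

Orthogonality check:
  u_2 · u_1 = 0 (should be 0)
  u_3 · u_1 = 0 (should be 0)
  u_3 · u_2 = 0 (should be 0)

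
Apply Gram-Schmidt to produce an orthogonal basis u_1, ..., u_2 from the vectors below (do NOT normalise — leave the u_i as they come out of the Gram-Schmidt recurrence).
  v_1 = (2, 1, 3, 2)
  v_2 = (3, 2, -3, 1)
Orthogonal basis:
  u_1 = (2, 1, 3, 2)
  u_2 = (26/9, 35/18, -19/6, 8/9)

Apply the Gram-Schmidt recurrence
  u_1 = v_1
  u_i = v_i − Σ_{j<i} ((v_i · u_j) / (u_j · u_j)) · u_j.

Step by step this gives:
  u_1 = (2, 1, 3, 2)
  u_2 = (26/9, 35/18, -19/6, 8/9)

Orthogonality check:
  u_2 · u_1 = 0 (should be 0)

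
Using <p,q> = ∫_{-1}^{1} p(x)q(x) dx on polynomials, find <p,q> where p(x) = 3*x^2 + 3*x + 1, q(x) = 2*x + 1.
<p,q> = 8

Expand the product: p(x)·q(x) = 6*x^3 + 9*x^2 + 5*x + 1.
∫_{-1}^{1} of each monomial x^k gives [2/(k+1) if k even, 0 if k odd]. Integrating term-by-term (or equivalently evaluating the antiderivative F(x) = 3*x^4/2 + 3*x^3 + 5*x^2/2 + x at the endpoints):
  F(1) − F(−1) = 8 − (0) = 8.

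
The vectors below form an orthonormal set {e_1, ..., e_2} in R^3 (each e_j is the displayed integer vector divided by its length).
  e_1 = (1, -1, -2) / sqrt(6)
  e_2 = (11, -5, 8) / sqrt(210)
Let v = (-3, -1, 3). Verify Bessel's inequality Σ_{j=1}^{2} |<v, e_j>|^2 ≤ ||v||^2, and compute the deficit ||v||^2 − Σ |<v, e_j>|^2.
Σ |<v, e_j>|^2 = 376/35; ||v||^2 = 19; deficit = 289/35

Write each e_j = u_j / sqrt(<u_j, u_j>) where u_j is the displayed integer vector. Then <v, e_j> = <v, u_j> / sqrt(<u_j, u_j>), so |<v, e_j>|^2 = <v, u_j>^2 / <u_j, u_j>.
Coefficients: <v, e_1> = -8/sqrt(6), <v, e_2> = -4/sqrt(210).
Square and sum: Σ |<v, e_j>|^2 = 376/35.
Compute ||v||^2 = v·v = 19.
Deficit = 19 − 376/35 = 289/35 ≥ 0, confirming Bessel's inequality. (The deficit equals ||v − Σ <v,e_j> e_j||^2, the squared distance from v to span{e_j}.)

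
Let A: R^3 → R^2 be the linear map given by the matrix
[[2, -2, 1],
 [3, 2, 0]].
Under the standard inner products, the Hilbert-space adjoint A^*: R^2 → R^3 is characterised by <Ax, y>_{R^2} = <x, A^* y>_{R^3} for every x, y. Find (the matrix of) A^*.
A^* = A^T =
[[2, 3],
 [-2, 2],
 [1, 0]]

For real matrices with standard dot products, the defining identity <Ax, y> = <x, A^* y> gives (Ax)^T y = x^T (A^*) y, i.e. x^T A^T y = x^T (A^*) y. Since this holds for all x, y, we must have A^* = A^T. Therefore
A^* =
[[2, 3],
 [-2, 2],
 [1, 0]].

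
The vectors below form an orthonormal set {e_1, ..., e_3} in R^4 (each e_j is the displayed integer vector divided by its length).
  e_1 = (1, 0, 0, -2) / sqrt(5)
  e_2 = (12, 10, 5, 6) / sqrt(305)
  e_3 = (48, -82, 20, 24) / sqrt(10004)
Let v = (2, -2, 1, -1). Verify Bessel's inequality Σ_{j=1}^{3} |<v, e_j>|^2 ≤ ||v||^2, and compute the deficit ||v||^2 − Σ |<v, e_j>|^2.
Σ |<v, e_j>|^2 = 401/41; ||v||^2 = 10; deficit = 9/41

Write each e_j = u_j / sqrt(<u_j, u_j>) where u_j is the displayed integer vector. Then <v, e_j> = <v, u_j> / sqrt(<u_j, u_j>), so |<v, e_j>|^2 = <v, u_j>^2 / <u_j, u_j>.
Coefficients: <v, e_1> = 4/sqrt(5), <v, e_2> = 3/sqrt(305), <v, e_3> = 256/sqrt(10004).
Square and sum: Σ |<v, e_j>|^2 = 401/41.
Compute ||v||^2 = v·v = 10.
Deficit = 10 − 401/41 = 9/41 ≥ 0, confirming Bessel's inequality. (The deficit equals ||v − Σ <v,e_j> e_j||^2, the squared distance from v to span{e_j}.)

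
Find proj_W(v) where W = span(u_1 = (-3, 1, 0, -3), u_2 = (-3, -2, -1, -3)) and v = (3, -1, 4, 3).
proj_W(v) = (579/181, 35/181, 76/181, 579/181)

Set up U = [u_1 | ... | u_2] ∈ R^(4×2). The projector onto W = col(U) is P = U (U^T U)^(-1) U^T.
Compute U^T U =
  [19, 16]
  [16, 23],
and U^T v = (-19, -20).
Solve U^T U · c = U^T v for the coefficients: c = (-117/181, -76/181). The projection is proj_W(v) = U c.
Check: (v - proj_W(v)) · u_1 = 0  (should be 0).
Check: (v - proj_W(v)) · u_2 = 0  (should be 0).
Result: proj_W(v) = (579/181, 35/181, 76/181, 579/181).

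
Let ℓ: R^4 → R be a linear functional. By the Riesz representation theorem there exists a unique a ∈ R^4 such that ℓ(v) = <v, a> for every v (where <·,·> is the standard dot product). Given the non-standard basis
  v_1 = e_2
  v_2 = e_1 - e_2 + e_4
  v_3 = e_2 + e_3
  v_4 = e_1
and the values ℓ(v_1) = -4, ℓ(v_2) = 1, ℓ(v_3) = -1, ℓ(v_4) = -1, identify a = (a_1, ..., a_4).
a = (-1, -4, 3, -2)

Write a = (a_1, ..., a_4) in the standard basis. For each basis vector v_i, ℓ(v_i) = <v_i, a> is a linear equation in the a_j's. Collect the n equations into a matrix system V a = ℓ, where row i of V is v_i (expressed in the standard basis). Since V is invertible (lower-triangular with 1s on the diagonal, up to permutation), solve by back-substitution:
  V =
[[0, 1, 0, 0],
 [1, -1, 0, 1],
 [0, 1, 1, 0],
 [1, 0, 0, 0]]
  V a = (-4, 1, -1, -1)
Solving gives a = (-1, -4, 3, -2).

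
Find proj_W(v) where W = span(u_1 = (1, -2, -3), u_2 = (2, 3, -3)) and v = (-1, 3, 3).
proj_W(v) = (-238/283, 840/283, 870/283)

Set up U = [u_1 | ... | u_2] ∈ R^(3×2). The projector onto W = col(U) is P = U (U^T U)^(-1) U^T.
Compute U^T U =
  [14, 5]
  [5, 22],
and U^T v = (-16, -2).
Solve U^T U · c = U^T v for the coefficients: c = (-342/283, 52/283). The projection is proj_W(v) = U c.
Check: (v - proj_W(v)) · u_1 = 0  (should be 0).
Check: (v - proj_W(v)) · u_2 = 0  (should be 0).
Result: proj_W(v) = (-238/283, 840/283, 870/283).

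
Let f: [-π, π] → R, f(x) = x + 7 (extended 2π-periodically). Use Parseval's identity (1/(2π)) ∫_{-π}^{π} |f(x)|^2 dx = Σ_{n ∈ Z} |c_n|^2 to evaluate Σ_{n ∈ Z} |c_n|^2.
Σ |c_n|^2 = π^2/3 + 49

Expand and integrate term by term over [-π, π]:
  ∫ (x)^2 dx = 1·(2π^3/3); ∫ 2·1·(7)·x dx = 0 (odd integrand); ∫ 7^2 dx = 49·2π.
So (1/(2π)) ∫_{-π}^{π} (x + 7)^2 dx = 1π^2/3 + 49 = π^2/3 + 49.
Parseval ⇒ Σ |c_n|^2 = π^2/3 + 49.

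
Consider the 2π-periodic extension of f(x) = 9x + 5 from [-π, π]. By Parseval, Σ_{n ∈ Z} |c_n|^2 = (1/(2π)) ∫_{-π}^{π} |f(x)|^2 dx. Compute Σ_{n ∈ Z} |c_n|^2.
Σ |c_n|^2 = 27π^2 + 25

Expand and integrate term by term over [-π, π]:
  ∫ (9x)^2 dx = 81·(2π^3/3); ∫ 2·9·(5)·x dx = 0 (odd integrand); ∫ 5^2 dx = 25·2π.
So (1/(2π)) ∫_{-π}^{π} (9x + 5)^2 dx = 81π^2/3 + 25 = 27π^2 + 25.
Parseval ⇒ Σ |c_n|^2 = 27π^2 + 25.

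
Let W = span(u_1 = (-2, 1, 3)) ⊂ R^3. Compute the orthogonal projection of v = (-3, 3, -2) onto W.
proj_W(v) = (-3/7, 3/14, 9/14)

Set up U = [u_1 | ... | u_1] ∈ R^(3×1). The projector onto W = col(U) is P = U (U^T U)^(-1) U^T.
Compute U^T U =
  [14],
and U^T v = (3).
Solve U^T U · c = U^T v for the coefficients: c = (3/14). The projection is proj_W(v) = U c.
Check: (v - proj_W(v)) · u_1 = 0  (should be 0).
Result: proj_W(v) = (-3/7, 3/14, 9/14).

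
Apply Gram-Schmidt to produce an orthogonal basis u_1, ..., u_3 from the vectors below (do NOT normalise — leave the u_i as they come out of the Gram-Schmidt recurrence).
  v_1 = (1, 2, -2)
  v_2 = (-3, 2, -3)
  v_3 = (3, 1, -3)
Orthogonal basis:
  u_1 = (1, 2, -2)
  u_2 = (-34/9, 4/9, -13/9)
  u_3 = (42/149, -189/149, -168/149)

Apply the Gram-Schmidt recurrence
  u_1 = v_1
  u_i = v_i − Σ_{j<i} ((v_i · u_j) / (u_j · u_j)) · u_j.

Step by step this gives:
  u_1 = (1, 2, -2)
  u_2 = (-34/9, 4/9, -13/9)
  u_3 = (42/149, -189/149, -168/149)

Orthogonality check:
  u_2 · u_1 = 0 (should be 0)
  u_3 · u_1 = 0 (should be 0)
  u_3 · u_2 = 0 (should be 0)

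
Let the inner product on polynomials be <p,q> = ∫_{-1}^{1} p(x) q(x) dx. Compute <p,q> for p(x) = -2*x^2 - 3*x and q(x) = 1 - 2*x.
<p,q> = 8/3

Expand the product: p(x)·q(x) = 4*x^3 + 4*x^2 - 3*x.
∫_{-1}^{1} of each monomial x^k gives [2/(k+1) if k even, 0 if k odd]. Integrating term-by-term (or equivalently evaluating the antiderivative F(x) = x^4 + 4*x^3/3 - 3*x^2/2 at the endpoints):
  F(1) − F(−1) = 5/6 − (-11/6) = 8/3.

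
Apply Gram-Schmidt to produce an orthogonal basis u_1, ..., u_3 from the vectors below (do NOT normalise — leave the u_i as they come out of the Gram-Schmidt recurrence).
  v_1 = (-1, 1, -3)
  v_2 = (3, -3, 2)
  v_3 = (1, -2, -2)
Orthogonal basis:
  u_1 = (-1, 1, -3)
  u_2 = (21/11, -21/11, -14/11)
  u_3 = (-1/2, -1/2, 0)

Apply the Gram-Schmidt recurrence
  u_1 = v_1
  u_i = v_i − Σ_{j<i} ((v_i · u_j) / (u_j · u_j)) · u_j.

Step by step this gives:
  u_1 = (-1, 1, -3)
  u_2 = (21/11, -21/11, -14/11)
  u_3 = (-1/2, -1/2, 0)

Orthogonality check:
  u_2 · u_1 = 0 (should be 0)
  u_3 · u_1 = 0 (should be 0)
  u_3 · u_2 = 0 (should be 0)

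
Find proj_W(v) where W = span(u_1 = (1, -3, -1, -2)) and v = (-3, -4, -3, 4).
proj_W(v) = (4/15, -4/5, -4/15, -8/15)

Set up U = [u_1 | ... | u_1] ∈ R^(4×1). The projector onto W = col(U) is P = U (U^T U)^(-1) U^T.
Compute U^T U =
  [15],
and U^T v = (4).
Solve U^T U · c = U^T v for the coefficients: c = (4/15). The projection is proj_W(v) = U c.
Check: (v - proj_W(v)) · u_1 = 0  (should be 0).
Result: proj_W(v) = (4/15, -4/5, -4/15, -8/15).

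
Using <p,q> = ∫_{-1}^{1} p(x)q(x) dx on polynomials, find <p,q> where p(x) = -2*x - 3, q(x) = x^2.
<p,q> = -2

Expand the product: p(x)·q(x) = -2*x^3 - 3*x^2.
∫_{-1}^{1} of each monomial x^k gives [2/(k+1) if k even, 0 if k odd]. Integrating term-by-term (or equivalently evaluating the antiderivative F(x) = -x^4/2 - x^3 at the endpoints):
  F(1) − F(−1) = -3/2 − (1/2) = -2.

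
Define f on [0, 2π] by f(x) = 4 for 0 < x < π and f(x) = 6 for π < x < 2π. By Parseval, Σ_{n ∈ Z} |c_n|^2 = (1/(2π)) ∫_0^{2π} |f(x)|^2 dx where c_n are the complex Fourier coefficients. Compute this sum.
Σ |c_n|^2 = 26

Parseval equates the L^2 energy of f (normalised by 1/(2π)) with the ℓ^2 sum of its Fourier coefficients: (1/(2π)) ∫_0^{2π} |f|^2 = Σ |c_n|^2.
Compute the left side: (1/(2π)) [∫_0^π 4^2 dx + ∫_π^{2π} 6^2 dx] = (1/(2π)) · (16π + 36π) = (16 + 36)/2 = 26.
So Σ_{n ∈ Z} |c_n|^2 = 26.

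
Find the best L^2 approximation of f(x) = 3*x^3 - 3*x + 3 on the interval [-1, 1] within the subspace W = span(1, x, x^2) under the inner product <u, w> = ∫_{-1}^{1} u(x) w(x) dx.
g(x) = 3 - 6*x/5

The best approximation g ∈ W is the orthogonal projection of f onto W. Writing g = a_0 + a_1 x + a_2 x^2, the coefficients solve the normal equations G · a = b where
  G_{ij} = <φ_i, φ_j> and b_i = <f, φ_i>, with φ_0 = 1, φ_1 = x, φ_2 = x^2.
G =
  [2, 0, 2/3]
  [0, 2/3, 0]
  [2/3, 0, 2/5],
b = (6, -4/5, 2).
Solving gives a_0 = 3, a_1 = -6/5, a_2 = 0, so
  g(x) = 3 - 6*x/5.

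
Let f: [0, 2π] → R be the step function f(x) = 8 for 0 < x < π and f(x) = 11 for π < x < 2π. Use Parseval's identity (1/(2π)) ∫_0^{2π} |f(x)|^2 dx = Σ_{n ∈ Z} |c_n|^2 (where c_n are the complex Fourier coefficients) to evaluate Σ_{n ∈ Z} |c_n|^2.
Σ |c_n|^2 = 185/2

Parseval equates the L^2 energy of f (normalised by 1/(2π)) with the ℓ^2 sum of its Fourier coefficients: (1/(2π)) ∫_0^{2π} |f|^2 = Σ |c_n|^2.
Compute the left side: (1/(2π)) [∫_0^π 8^2 dx + ∫_π^{2π} 11^2 dx] = (1/(2π)) · (64π + 121π) = (64 + 121)/2 = 185/2.
So Σ_{n ∈ Z} |c_n|^2 = 185/2.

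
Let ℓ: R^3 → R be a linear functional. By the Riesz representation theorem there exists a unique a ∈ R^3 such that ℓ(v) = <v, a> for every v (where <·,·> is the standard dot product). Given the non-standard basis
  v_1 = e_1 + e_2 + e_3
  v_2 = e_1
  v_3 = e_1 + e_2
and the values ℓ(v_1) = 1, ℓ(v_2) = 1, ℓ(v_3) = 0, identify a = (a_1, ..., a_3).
a = (1, -1, 1)

Write a = (a_1, ..., a_3) in the standard basis. For each basis vector v_i, ℓ(v_i) = <v_i, a> is a linear equation in the a_j's. Collect the n equations into a matrix system V a = ℓ, where row i of V is v_i (expressed in the standard basis). Since V is invertible (lower-triangular with 1s on the diagonal, up to permutation), solve by back-substitution:
  V =
[[1, 1, 1],
 [1, 0, 0],
 [1, 1, 0]]
  V a = (1, 1, 0)
Solving gives a = (1, -1, 1).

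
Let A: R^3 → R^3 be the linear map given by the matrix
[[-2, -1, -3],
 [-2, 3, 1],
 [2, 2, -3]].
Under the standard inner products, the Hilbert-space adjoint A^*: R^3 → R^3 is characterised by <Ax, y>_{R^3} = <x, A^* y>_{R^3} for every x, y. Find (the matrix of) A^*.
A^* = A^T =
[[-2, -2, 2],
 [-1, 3, 2],
 [-3, 1, -3]]

For real matrices with standard dot products, the defining identity <Ax, y> = <x, A^* y> gives (Ax)^T y = x^T (A^*) y, i.e. x^T A^T y = x^T (A^*) y. Since this holds for all x, y, we must have A^* = A^T. Therefore
A^* =
[[-2, -2, 2],
 [-1, 3, 2],
 [-3, 1, -3]].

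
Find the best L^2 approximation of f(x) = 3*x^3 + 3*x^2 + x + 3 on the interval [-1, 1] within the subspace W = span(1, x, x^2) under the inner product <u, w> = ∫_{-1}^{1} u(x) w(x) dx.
g(x) = 3*x^2 + 14*x/5 + 3

The best approximation g ∈ W is the orthogonal projection of f onto W. Writing g = a_0 + a_1 x + a_2 x^2, the coefficients solve the normal equations G · a = b where
  G_{ij} = <φ_i, φ_j> and b_i = <f, φ_i>, with φ_0 = 1, φ_1 = x, φ_2 = x^2.
G =
  [2, 0, 2/3]
  [0, 2/3, 0]
  [2/3, 0, 2/5],
b = (8, 28/15, 16/5).
Solving gives a_0 = 3, a_1 = 14/5, a_2 = 3, so
  g(x) = 3*x^2 + 14*x/5 + 3.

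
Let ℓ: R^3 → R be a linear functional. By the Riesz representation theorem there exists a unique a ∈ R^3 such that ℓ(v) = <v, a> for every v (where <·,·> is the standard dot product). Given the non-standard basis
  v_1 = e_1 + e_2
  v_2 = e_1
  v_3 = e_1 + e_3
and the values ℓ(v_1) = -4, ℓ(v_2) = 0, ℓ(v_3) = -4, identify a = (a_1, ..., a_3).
a = (0, -4, -4)

Write a = (a_1, ..., a_3) in the standard basis. For each basis vector v_i, ℓ(v_i) = <v_i, a> is a linear equation in the a_j's. Collect the n equations into a matrix system V a = ℓ, where row i of V is v_i (expressed in the standard basis). Since V is invertible (lower-triangular with 1s on the diagonal, up to permutation), solve by back-substitution:
  V =
[[1, 1, 0],
 [1, 0, 0],
 [1, 0, 1]]
  V a = (-4, 0, -4)
Solving gives a = (0, -4, -4).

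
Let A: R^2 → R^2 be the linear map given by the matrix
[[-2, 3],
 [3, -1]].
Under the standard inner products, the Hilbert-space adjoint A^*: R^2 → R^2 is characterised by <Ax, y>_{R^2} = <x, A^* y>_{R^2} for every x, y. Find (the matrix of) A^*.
A^* = A^T =
[[-2, 3],
 [3, -1]]

For real matrices with standard dot products, the defining identity <Ax, y> = <x, A^* y> gives (Ax)^T y = x^T (A^*) y, i.e. x^T A^T y = x^T (A^*) y. Since this holds for all x, y, we must have A^* = A^T. Therefore
A^* =
[[-2, 3],
 [3, -1]].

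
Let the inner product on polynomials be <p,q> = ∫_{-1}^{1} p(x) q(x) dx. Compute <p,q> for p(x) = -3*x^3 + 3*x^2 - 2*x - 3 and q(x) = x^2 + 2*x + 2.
<p,q> = -208/15

Expand the product: p(x)·q(x) = -3*x^5 - 3*x^4 - 2*x^3 - x^2 - 10*x - 6.
∫_{-1}^{1} of each monomial x^k gives [2/(k+1) if k even, 0 if k odd]. Integrating term-by-term (or equivalently evaluating the antiderivative F(x) = -x^6/2 - 3*x^5/5 - x^4/2 - x^3/3 - 5*x^2 - 6*x at the endpoints):
  F(1) − F(−1) = -194/15 − (14/15) = -208/15.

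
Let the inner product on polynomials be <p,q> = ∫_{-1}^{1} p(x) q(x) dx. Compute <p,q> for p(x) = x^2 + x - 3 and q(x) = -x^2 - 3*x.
<p,q> = -2/5

Expand the product: p(x)·q(x) = -x^4 - 4*x^3 + 9*x.
∫_{-1}^{1} of each monomial x^k gives [2/(k+1) if k even, 0 if k odd]. Integrating term-by-term (or equivalently evaluating the antiderivative F(x) = -x^5/5 - x^4 + 9*x^2/2 at the endpoints):
  F(1) − F(−1) = 33/10 − (37/10) = -2/5.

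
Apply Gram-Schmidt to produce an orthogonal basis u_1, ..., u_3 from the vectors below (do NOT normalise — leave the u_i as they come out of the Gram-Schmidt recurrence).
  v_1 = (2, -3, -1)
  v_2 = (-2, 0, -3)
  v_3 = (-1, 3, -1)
Orthogonal basis:
  u_1 = (2, -3, -1)
  u_2 = (-13/7, -3/14, -43/14)
  u_3 = (189/181, 168/181, -126/181)

Apply the Gram-Schmidt recurrence
  u_1 = v_1
  u_i = v_i − Σ_{j<i} ((v_i · u_j) / (u_j · u_j)) · u_j.

Step by step this gives:
  u_1 = (2, -3, -1)
  u_2 = (-13/7, -3/14, -43/14)
  u_3 = (189/181, 168/181, -126/181)

Orthogonality check:
  u_2 · u_1 = 0 (should be 0)
  u_3 · u_1 = 0 (should be 0)
  u_3 · u_2 = 0 (should be 0)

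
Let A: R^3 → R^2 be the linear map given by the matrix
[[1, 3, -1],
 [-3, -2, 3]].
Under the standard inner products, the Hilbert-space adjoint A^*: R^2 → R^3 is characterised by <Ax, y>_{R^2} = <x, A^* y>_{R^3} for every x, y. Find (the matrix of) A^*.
A^* = A^T =
[[1, -3],
 [3, -2],
 [-1, 3]]

For real matrices with standard dot products, the defining identity <Ax, y> = <x, A^* y> gives (Ax)^T y = x^T (A^*) y, i.e. x^T A^T y = x^T (A^*) y. Since this holds for all x, y, we must have A^* = A^T. Therefore
A^* =
[[1, -3],
 [3, -2],
 [-1, 3]].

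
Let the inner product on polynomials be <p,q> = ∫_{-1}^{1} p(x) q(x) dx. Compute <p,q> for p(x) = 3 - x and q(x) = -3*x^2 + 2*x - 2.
<p,q> = -58/3

Expand the product: p(x)·q(x) = 3*x^3 - 11*x^2 + 8*x - 6.
∫_{-1}^{1} of each monomial x^k gives [2/(k+1) if k even, 0 if k odd]. Integrating term-by-term (or equivalently evaluating the antiderivative F(x) = 3*x^4/4 - 11*x^3/3 + 4*x^2 - 6*x at the endpoints):
  F(1) − F(−1) = -59/12 − (173/12) = -58/3.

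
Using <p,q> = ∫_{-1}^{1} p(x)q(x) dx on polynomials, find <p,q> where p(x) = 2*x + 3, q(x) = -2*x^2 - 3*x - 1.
<p,q> = -14

Expand the product: p(x)·q(x) = -4*x^3 - 12*x^2 - 11*x - 3.
∫_{-1}^{1} of each monomial x^k gives [2/(k+1) if k even, 0 if k odd]. Integrating term-by-term (or equivalently evaluating the antiderivative F(x) = -x^4 - 4*x^3 - 11*x^2/2 - 3*x at the endpoints):
  F(1) − F(−1) = -27/2 − (1/2) = -14.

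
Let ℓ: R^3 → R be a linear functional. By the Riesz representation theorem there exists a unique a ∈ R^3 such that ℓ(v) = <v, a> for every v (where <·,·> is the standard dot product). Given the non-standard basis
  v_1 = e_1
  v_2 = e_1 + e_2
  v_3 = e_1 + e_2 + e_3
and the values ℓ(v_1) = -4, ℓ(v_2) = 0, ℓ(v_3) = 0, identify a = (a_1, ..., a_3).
a = (-4, 4, 0)

Write a = (a_1, ..., a_3) in the standard basis. For each basis vector v_i, ℓ(v_i) = <v_i, a> is a linear equation in the a_j's. Collect the n equations into a matrix system V a = ℓ, where row i of V is v_i (expressed in the standard basis). Since V is invertible (lower-triangular with 1s on the diagonal, up to permutation), solve by back-substitution:
  V =
[[1, 0, 0],
 [1, 1, 0],
 [1, 1, 1]]
  V a = (-4, 0, 0)
Solving gives a = (-4, 4, 0).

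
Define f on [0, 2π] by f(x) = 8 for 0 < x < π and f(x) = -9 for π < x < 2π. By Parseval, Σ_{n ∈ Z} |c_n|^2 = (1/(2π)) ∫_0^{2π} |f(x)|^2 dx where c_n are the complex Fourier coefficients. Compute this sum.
Σ |c_n|^2 = 145/2

Parseval equates the L^2 energy of f (normalised by 1/(2π)) with the ℓ^2 sum of its Fourier coefficients: (1/(2π)) ∫_0^{2π} |f|^2 = Σ |c_n|^2.
Compute the left side: (1/(2π)) [∫_0^π 8^2 dx + ∫_π^{2π} (-9)^2 dx] = (1/(2π)) · (64π + 81π) = (64 + 81)/2 = 145/2.
So Σ_{n ∈ Z} |c_n|^2 = 145/2.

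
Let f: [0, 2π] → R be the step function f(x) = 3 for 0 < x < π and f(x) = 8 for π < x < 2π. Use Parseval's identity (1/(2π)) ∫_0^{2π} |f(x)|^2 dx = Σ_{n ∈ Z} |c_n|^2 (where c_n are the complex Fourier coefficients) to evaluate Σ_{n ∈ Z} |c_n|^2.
Σ |c_n|^2 = 73/2

Parseval equates the L^2 energy of f (normalised by 1/(2π)) with the ℓ^2 sum of its Fourier coefficients: (1/(2π)) ∫_0^{2π} |f|^2 = Σ |c_n|^2.
Compute the left side: (1/(2π)) [∫_0^π 3^2 dx + ∫_π^{2π} 8^2 dx] = (1/(2π)) · (9π + 64π) = (9 + 64)/2 = 73/2.
So Σ_{n ∈ Z} |c_n|^2 = 73/2.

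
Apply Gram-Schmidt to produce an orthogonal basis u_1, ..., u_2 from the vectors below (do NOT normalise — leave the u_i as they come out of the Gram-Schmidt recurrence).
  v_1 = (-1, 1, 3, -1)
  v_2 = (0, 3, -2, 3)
Orthogonal basis:
  u_1 = (-1, 1, 3, -1)
  u_2 = (-1/2, 7/2, -1/2, 5/2)

Apply the Gram-Schmidt recurrence
  u_1 = v_1
  u_i = v_i − Σ_{j<i} ((v_i · u_j) / (u_j · u_j)) · u_j.

Step by step this gives:
  u_1 = (-1, 1, 3, -1)
  u_2 = (-1/2, 7/2, -1/2, 5/2)

Orthogonality check:
  u_2 · u_1 = 0 (should be 0)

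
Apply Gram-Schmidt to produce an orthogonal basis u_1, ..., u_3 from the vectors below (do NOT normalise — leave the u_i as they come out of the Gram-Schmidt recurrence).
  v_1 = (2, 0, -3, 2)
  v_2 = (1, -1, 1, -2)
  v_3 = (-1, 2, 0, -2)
Orthogonal basis:
  u_1 = (2, 0, -3, 2)
  u_2 = (27/17, -1, 2/17, -24/17)
  u_3 = (-7/94, 175/94, -49/47, -70/47)

Apply the Gram-Schmidt recurrence
  u_1 = v_1
  u_i = v_i − Σ_{j<i} ((v_i · u_j) / (u_j · u_j)) · u_j.

Step by step this gives:
  u_1 = (2, 0, -3, 2)
  u_2 = (27/17, -1, 2/17, -24/17)
  u_3 = (-7/94, 175/94, -49/47, -70/47)

Orthogonality check:
  u_2 · u_1 = 0 (should be 0)
  u_3 · u_1 = 0 (should be 0)
  u_3 · u_2 = 0 (should be 0)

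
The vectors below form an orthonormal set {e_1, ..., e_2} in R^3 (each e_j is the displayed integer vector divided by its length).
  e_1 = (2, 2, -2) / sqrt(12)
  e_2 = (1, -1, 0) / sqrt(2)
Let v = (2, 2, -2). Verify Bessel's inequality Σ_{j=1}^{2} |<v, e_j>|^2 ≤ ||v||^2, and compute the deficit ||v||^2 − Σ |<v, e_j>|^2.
Σ |<v, e_j>|^2 = 12; ||v||^2 = 12; deficit = 0

Write each e_j = u_j / sqrt(<u_j, u_j>) where u_j is the displayed integer vector. Then <v, e_j> = <v, u_j> / sqrt(<u_j, u_j>), so |<v, e_j>|^2 = <v, u_j>^2 / <u_j, u_j>.
Coefficients: <v, e_1> = 12/sqrt(12), <v, e_2> = 0/sqrt(2).
Square and sum: Σ |<v, e_j>|^2 = 12.
Compute ||v||^2 = v·v = 12.
Deficit = 12 − 12 = 0 ≥ 0, confirming Bessel's inequality. (The deficit equals ||v − Σ <v,e_j> e_j||^2, the squared distance from v to span{e_j}.)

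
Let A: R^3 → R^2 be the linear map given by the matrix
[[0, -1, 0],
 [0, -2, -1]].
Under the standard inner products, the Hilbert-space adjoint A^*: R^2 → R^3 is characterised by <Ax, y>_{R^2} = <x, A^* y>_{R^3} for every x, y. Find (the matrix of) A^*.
A^* = A^T =
[[0, 0],
 [-1, -2],
 [0, -1]]

For real matrices with standard dot products, the defining identity <Ax, y> = <x, A^* y> gives (Ax)^T y = x^T (A^*) y, i.e. x^T A^T y = x^T (A^*) y. Since this holds for all x, y, we must have A^* = A^T. Therefore
A^* =
[[0, 0],
 [-1, -2],
 [0, -1]].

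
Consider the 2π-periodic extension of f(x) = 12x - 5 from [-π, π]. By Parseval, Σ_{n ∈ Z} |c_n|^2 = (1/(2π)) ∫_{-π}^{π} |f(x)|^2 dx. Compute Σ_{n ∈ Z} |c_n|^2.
Σ |c_n|^2 = 48π^2 + 25

Expand and integrate term by term over [-π, π]:
  ∫ (12x)^2 dx = 144·(2π^3/3); ∫ 2·12·(-5)·x dx = 0 (odd integrand); ∫ (-5)^2 dx = 25·2π.
So (1/(2π)) ∫_{-π}^{π} (12x - 5)^2 dx = 144π^2/3 + 25 = 48π^2 + 25.
Parseval ⇒ Σ |c_n|^2 = 48π^2 + 25.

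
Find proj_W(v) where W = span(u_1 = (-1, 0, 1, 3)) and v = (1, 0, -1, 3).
proj_W(v) = (-7/11, 0, 7/11, 21/11)

Set up U = [u_1 | ... | u_1] ∈ R^(4×1). The projector onto W = col(U) is P = U (U^T U)^(-1) U^T.
Compute U^T U =
  [11],
and U^T v = (7).
Solve U^T U · c = U^T v for the coefficients: c = (7/11). The projection is proj_W(v) = U c.
Check: (v - proj_W(v)) · u_1 = 0  (should be 0).
Result: proj_W(v) = (-7/11, 0, 7/11, 21/11).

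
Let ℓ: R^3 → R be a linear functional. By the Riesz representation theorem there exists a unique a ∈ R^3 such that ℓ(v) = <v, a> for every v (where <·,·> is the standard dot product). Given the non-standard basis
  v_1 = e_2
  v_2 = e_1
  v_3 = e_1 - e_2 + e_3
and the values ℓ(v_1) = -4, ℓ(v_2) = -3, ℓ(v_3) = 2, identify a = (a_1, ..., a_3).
a = (-3, -4, 1)

Write a = (a_1, ..., a_3) in the standard basis. For each basis vector v_i, ℓ(v_i) = <v_i, a> is a linear equation in the a_j's. Collect the n equations into a matrix system V a = ℓ, where row i of V is v_i (expressed in the standard basis). Since V is invertible (lower-triangular with 1s on the diagonal, up to permutation), solve by back-substitution:
  V =
[[0, 1, 0],
 [1, 0, 0],
 [1, -1, 1]]
  V a = (-4, -3, 2)
Solving gives a = (-3, -4, 1).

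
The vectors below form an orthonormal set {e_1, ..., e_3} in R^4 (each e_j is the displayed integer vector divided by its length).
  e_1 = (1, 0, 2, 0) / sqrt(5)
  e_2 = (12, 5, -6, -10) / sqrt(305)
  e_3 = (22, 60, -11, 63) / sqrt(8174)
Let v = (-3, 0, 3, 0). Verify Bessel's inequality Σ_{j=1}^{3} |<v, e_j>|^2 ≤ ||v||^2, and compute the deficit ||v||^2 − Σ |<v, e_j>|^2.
Σ |<v, e_j>|^2 = 1683/134; ||v||^2 = 18; deficit = 729/134

Write each e_j = u_j / sqrt(<u_j, u_j>) where u_j is the displayed integer vector. Then <v, e_j> = <v, u_j> / sqrt(<u_j, u_j>), so |<v, e_j>|^2 = <v, u_j>^2 / <u_j, u_j>.
Coefficients: <v, e_1> = 3/sqrt(5), <v, e_2> = -54/sqrt(305), <v, e_3> = -99/sqrt(8174).
Square and sum: Σ |<v, e_j>|^2 = 1683/134.
Compute ||v||^2 = v·v = 18.
Deficit = 18 − 1683/134 = 729/134 ≥ 0, confirming Bessel's inequality. (The deficit equals ||v − Σ <v,e_j> e_j||^2, the squared distance from v to span{e_j}.)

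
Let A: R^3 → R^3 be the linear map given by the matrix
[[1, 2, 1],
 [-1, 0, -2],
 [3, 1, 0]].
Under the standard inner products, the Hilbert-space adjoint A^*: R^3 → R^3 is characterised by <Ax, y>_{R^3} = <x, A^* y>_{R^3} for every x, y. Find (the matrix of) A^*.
A^* = A^T =
[[1, -1, 3],
 [2, 0, 1],
 [1, -2, 0]]

For real matrices with standard dot products, the defining identity <Ax, y> = <x, A^* y> gives (Ax)^T y = x^T (A^*) y, i.e. x^T A^T y = x^T (A^*) y. Since this holds for all x, y, we must have A^* = A^T. Therefore
A^* =
[[1, -1, 3],
 [2, 0, 1],
 [1, -2, 0]].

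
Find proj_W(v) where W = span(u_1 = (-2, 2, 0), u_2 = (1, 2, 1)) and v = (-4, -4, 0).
proj_W(v) = (-36/11, -36/11, -24/11)

Set up U = [u_1 | ... | u_2] ∈ R^(3×2). The projector onto W = col(U) is P = U (U^T U)^(-1) U^T.
Compute U^T U =
  [8, 2]
  [2, 6],
and U^T v = (0, -12).
Solve U^T U · c = U^T v for the coefficients: c = (6/11, -24/11). The projection is proj_W(v) = U c.
Check: (v - proj_W(v)) · u_1 = 0  (should be 0).
Check: (v - proj_W(v)) · u_2 = 0  (should be 0).
Result: proj_W(v) = (-36/11, -36/11, -24/11).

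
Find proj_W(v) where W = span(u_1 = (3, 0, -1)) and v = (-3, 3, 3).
proj_W(v) = (-18/5, 0, 6/5)

Set up U = [u_1 | ... | u_1] ∈ R^(3×1). The projector onto W = col(U) is P = U (U^T U)^(-1) U^T.
Compute U^T U =
  [10],
and U^T v = (-12).
Solve U^T U · c = U^T v for the coefficients: c = (-6/5). The projection is proj_W(v) = U c.
Check: (v - proj_W(v)) · u_1 = 0  (should be 0).
Result: proj_W(v) = (-18/5, 0, 6/5).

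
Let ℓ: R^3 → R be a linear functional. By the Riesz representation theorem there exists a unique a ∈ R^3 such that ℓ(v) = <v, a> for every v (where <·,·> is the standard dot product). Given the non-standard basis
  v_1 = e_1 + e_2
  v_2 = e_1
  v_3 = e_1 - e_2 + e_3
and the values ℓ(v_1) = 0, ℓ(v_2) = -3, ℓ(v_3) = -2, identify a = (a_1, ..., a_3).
a = (-3, 3, 4)

Write a = (a_1, ..., a_3) in the standard basis. For each basis vector v_i, ℓ(v_i) = <v_i, a> is a linear equation in the a_j's. Collect the n equations into a matrix system V a = ℓ, where row i of V is v_i (expressed in the standard basis). Since V is invertible (lower-triangular with 1s on the diagonal, up to permutation), solve by back-substitution:
  V =
[[1, 1, 0],
 [1, 0, 0],
 [1, -1, 1]]
  V a = (0, -3, -2)
Solving gives a = (-3, 3, 4).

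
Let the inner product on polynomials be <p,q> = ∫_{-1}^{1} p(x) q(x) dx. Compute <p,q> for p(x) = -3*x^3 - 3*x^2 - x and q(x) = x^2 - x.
<p,q> = 2/3

Expand the product: p(x)·q(x) = -3*x^5 + 2*x^3 + x^2.
∫_{-1}^{1} of each monomial x^k gives [2/(k+1) if k even, 0 if k odd]. Integrating term-by-term (or equivalently evaluating the antiderivative F(x) = -x^6/2 + x^4/2 + x^3/3 at the endpoints):
  F(1) − F(−1) = 1/3 − (-1/3) = 2/3.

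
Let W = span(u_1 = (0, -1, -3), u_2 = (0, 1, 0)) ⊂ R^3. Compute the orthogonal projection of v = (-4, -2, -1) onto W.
proj_W(v) = (0, -2, -1)

Set up U = [u_1 | ... | u_2] ∈ R^(3×2). The projector onto W = col(U) is P = U (U^T U)^(-1) U^T.
Compute U^T U =
  [10, -1]
  [-1, 1],
and U^T v = (5, -2).
Solve U^T U · c = U^T v for the coefficients: c = (1/3, -5/3). The projection is proj_W(v) = U c.
Check: (v - proj_W(v)) · u_1 = 0  (should be 0).
Check: (v - proj_W(v)) · u_2 = 0  (should be 0).
Result: proj_W(v) = (0, -2, -1).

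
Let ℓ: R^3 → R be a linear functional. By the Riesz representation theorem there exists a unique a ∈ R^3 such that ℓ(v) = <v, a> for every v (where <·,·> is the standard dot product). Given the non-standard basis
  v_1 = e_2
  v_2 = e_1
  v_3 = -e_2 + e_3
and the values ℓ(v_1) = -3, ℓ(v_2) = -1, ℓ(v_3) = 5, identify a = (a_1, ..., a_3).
a = (-1, -3, 2)

Write a = (a_1, ..., a_3) in the standard basis. For each basis vector v_i, ℓ(v_i) = <v_i, a> is a linear equation in the a_j's. Collect the n equations into a matrix system V a = ℓ, where row i of V is v_i (expressed in the standard basis). Since V is invertible (lower-triangular with 1s on the diagonal, up to permutation), solve by back-substitution:
  V =
[[0, 1, 0],
 [1, 0, 0],
 [0, -1, 1]]
  V a = (-3, -1, 5)
Solving gives a = (-1, -3, 2).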